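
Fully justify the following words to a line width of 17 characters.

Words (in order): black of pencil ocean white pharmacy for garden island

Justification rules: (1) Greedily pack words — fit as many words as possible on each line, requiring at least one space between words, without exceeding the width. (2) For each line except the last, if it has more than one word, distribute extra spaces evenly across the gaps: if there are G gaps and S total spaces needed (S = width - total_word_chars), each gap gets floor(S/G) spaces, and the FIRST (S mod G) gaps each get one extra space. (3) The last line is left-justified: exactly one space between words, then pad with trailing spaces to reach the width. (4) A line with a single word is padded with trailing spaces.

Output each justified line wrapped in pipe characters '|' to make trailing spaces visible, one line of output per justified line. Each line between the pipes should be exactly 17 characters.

Answer: |black  of  pencil|
|ocean       white|
|pharmacy      for|
|garden island    |

Derivation:
Line 1: ['black', 'of', 'pencil'] (min_width=15, slack=2)
Line 2: ['ocean', 'white'] (min_width=11, slack=6)
Line 3: ['pharmacy', 'for'] (min_width=12, slack=5)
Line 4: ['garden', 'island'] (min_width=13, slack=4)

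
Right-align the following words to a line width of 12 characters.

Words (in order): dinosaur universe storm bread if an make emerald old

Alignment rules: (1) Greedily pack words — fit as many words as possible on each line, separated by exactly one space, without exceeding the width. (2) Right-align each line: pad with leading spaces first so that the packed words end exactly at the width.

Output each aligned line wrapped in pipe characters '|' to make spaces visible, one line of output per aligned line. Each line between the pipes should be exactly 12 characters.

Line 1: ['dinosaur'] (min_width=8, slack=4)
Line 2: ['universe'] (min_width=8, slack=4)
Line 3: ['storm', 'bread'] (min_width=11, slack=1)
Line 4: ['if', 'an', 'make'] (min_width=10, slack=2)
Line 5: ['emerald', 'old'] (min_width=11, slack=1)

Answer: |    dinosaur|
|    universe|
| storm bread|
|  if an make|
| emerald old|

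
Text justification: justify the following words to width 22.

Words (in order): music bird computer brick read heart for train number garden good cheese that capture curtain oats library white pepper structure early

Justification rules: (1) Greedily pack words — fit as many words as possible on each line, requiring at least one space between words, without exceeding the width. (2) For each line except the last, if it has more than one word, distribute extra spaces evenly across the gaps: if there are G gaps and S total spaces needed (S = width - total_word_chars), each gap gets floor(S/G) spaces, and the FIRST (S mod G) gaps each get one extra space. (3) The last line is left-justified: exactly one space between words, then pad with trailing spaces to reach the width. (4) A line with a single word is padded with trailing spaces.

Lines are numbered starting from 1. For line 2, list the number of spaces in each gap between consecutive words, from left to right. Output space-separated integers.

Line 1: ['music', 'bird', 'computer'] (min_width=19, slack=3)
Line 2: ['brick', 'read', 'heart', 'for'] (min_width=20, slack=2)
Line 3: ['train', 'number', 'garden'] (min_width=19, slack=3)
Line 4: ['good', 'cheese', 'that'] (min_width=16, slack=6)
Line 5: ['capture', 'curtain', 'oats'] (min_width=20, slack=2)
Line 6: ['library', 'white', 'pepper'] (min_width=20, slack=2)
Line 7: ['structure', 'early'] (min_width=15, slack=7)

Answer: 2 2 1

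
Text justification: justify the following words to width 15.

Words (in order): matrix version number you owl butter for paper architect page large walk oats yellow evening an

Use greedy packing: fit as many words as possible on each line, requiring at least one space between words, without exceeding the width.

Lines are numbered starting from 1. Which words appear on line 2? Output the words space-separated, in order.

Line 1: ['matrix', 'version'] (min_width=14, slack=1)
Line 2: ['number', 'you', 'owl'] (min_width=14, slack=1)
Line 3: ['butter', 'for'] (min_width=10, slack=5)
Line 4: ['paper', 'architect'] (min_width=15, slack=0)
Line 5: ['page', 'large', 'walk'] (min_width=15, slack=0)
Line 6: ['oats', 'yellow'] (min_width=11, slack=4)
Line 7: ['evening', 'an'] (min_width=10, slack=5)

Answer: number you owl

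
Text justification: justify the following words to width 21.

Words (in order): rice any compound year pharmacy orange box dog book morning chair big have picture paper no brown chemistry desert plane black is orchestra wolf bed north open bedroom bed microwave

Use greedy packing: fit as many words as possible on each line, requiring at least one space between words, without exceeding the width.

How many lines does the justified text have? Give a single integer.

Line 1: ['rice', 'any', 'compound'] (min_width=17, slack=4)
Line 2: ['year', 'pharmacy', 'orange'] (min_width=20, slack=1)
Line 3: ['box', 'dog', 'book', 'morning'] (min_width=20, slack=1)
Line 4: ['chair', 'big', 'have'] (min_width=14, slack=7)
Line 5: ['picture', 'paper', 'no'] (min_width=16, slack=5)
Line 6: ['brown', 'chemistry'] (min_width=15, slack=6)
Line 7: ['desert', 'plane', 'black', 'is'] (min_width=21, slack=0)
Line 8: ['orchestra', 'wolf', 'bed'] (min_width=18, slack=3)
Line 9: ['north', 'open', 'bedroom'] (min_width=18, slack=3)
Line 10: ['bed', 'microwave'] (min_width=13, slack=8)
Total lines: 10

Answer: 10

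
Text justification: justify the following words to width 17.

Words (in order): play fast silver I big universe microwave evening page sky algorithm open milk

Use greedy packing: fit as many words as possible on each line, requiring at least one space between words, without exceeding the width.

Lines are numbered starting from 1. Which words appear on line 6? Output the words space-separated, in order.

Line 1: ['play', 'fast', 'silver'] (min_width=16, slack=1)
Line 2: ['I', 'big', 'universe'] (min_width=14, slack=3)
Line 3: ['microwave', 'evening'] (min_width=17, slack=0)
Line 4: ['page', 'sky'] (min_width=8, slack=9)
Line 5: ['algorithm', 'open'] (min_width=14, slack=3)
Line 6: ['milk'] (min_width=4, slack=13)

Answer: milk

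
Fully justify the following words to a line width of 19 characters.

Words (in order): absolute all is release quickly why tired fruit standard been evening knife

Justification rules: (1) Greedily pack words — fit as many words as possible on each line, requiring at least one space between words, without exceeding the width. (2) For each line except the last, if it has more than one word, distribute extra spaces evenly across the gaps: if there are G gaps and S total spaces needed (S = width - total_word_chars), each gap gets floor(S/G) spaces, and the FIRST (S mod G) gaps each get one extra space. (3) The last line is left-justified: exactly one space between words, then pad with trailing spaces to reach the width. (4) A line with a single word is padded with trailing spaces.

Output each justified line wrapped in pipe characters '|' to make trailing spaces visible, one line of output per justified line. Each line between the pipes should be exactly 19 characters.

Line 1: ['absolute', 'all', 'is'] (min_width=15, slack=4)
Line 2: ['release', 'quickly', 'why'] (min_width=19, slack=0)
Line 3: ['tired', 'fruit'] (min_width=11, slack=8)
Line 4: ['standard', 'been'] (min_width=13, slack=6)
Line 5: ['evening', 'knife'] (min_width=13, slack=6)

Answer: |absolute   all   is|
|release quickly why|
|tired         fruit|
|standard       been|
|evening knife      |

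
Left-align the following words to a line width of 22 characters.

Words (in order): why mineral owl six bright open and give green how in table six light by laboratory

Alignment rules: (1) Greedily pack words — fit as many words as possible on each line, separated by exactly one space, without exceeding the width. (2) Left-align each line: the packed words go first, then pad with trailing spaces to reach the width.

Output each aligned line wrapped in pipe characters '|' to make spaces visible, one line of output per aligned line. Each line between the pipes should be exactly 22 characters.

Line 1: ['why', 'mineral', 'owl', 'six'] (min_width=19, slack=3)
Line 2: ['bright', 'open', 'and', 'give'] (min_width=20, slack=2)
Line 3: ['green', 'how', 'in', 'table', 'six'] (min_width=22, slack=0)
Line 4: ['light', 'by', 'laboratory'] (min_width=19, slack=3)

Answer: |why mineral owl six   |
|bright open and give  |
|green how in table six|
|light by laboratory   |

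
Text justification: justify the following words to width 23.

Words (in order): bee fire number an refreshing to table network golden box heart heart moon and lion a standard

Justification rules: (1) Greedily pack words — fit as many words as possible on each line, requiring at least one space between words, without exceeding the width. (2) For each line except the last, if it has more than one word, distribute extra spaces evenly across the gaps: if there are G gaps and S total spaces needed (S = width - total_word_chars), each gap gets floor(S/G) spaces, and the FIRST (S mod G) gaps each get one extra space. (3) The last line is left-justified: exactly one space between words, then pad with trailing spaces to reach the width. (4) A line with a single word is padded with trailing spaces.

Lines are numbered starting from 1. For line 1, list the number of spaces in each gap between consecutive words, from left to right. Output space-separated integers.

Line 1: ['bee', 'fire', 'number', 'an'] (min_width=18, slack=5)
Line 2: ['refreshing', 'to', 'table'] (min_width=19, slack=4)
Line 3: ['network', 'golden', 'box'] (min_width=18, slack=5)
Line 4: ['heart', 'heart', 'moon', 'and'] (min_width=20, slack=3)
Line 5: ['lion', 'a', 'standard'] (min_width=15, slack=8)

Answer: 3 3 2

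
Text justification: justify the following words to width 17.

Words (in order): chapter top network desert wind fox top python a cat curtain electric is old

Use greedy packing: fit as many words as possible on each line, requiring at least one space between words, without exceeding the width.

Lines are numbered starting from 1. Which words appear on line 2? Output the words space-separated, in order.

Line 1: ['chapter', 'top'] (min_width=11, slack=6)
Line 2: ['network', 'desert'] (min_width=14, slack=3)
Line 3: ['wind', 'fox', 'top'] (min_width=12, slack=5)
Line 4: ['python', 'a', 'cat'] (min_width=12, slack=5)
Line 5: ['curtain', 'electric'] (min_width=16, slack=1)
Line 6: ['is', 'old'] (min_width=6, slack=11)

Answer: network desert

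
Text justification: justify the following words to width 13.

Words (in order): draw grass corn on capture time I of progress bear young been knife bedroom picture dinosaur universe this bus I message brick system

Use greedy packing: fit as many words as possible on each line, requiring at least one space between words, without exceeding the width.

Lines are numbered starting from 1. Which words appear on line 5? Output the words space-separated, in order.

Answer: bear young

Derivation:
Line 1: ['draw', 'grass'] (min_width=10, slack=3)
Line 2: ['corn', 'on'] (min_width=7, slack=6)
Line 3: ['capture', 'time'] (min_width=12, slack=1)
Line 4: ['I', 'of', 'progress'] (min_width=13, slack=0)
Line 5: ['bear', 'young'] (min_width=10, slack=3)
Line 6: ['been', 'knife'] (min_width=10, slack=3)
Line 7: ['bedroom'] (min_width=7, slack=6)
Line 8: ['picture'] (min_width=7, slack=6)
Line 9: ['dinosaur'] (min_width=8, slack=5)
Line 10: ['universe', 'this'] (min_width=13, slack=0)
Line 11: ['bus', 'I', 'message'] (min_width=13, slack=0)
Line 12: ['brick', 'system'] (min_width=12, slack=1)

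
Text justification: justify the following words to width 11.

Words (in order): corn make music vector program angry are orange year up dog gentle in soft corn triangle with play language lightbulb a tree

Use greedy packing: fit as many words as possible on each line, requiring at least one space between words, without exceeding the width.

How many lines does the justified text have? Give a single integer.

Line 1: ['corn', 'make'] (min_width=9, slack=2)
Line 2: ['music'] (min_width=5, slack=6)
Line 3: ['vector'] (min_width=6, slack=5)
Line 4: ['program'] (min_width=7, slack=4)
Line 5: ['angry', 'are'] (min_width=9, slack=2)
Line 6: ['orange', 'year'] (min_width=11, slack=0)
Line 7: ['up', 'dog'] (min_width=6, slack=5)
Line 8: ['gentle', 'in'] (min_width=9, slack=2)
Line 9: ['soft', 'corn'] (min_width=9, slack=2)
Line 10: ['triangle'] (min_width=8, slack=3)
Line 11: ['with', 'play'] (min_width=9, slack=2)
Line 12: ['language'] (min_width=8, slack=3)
Line 13: ['lightbulb', 'a'] (min_width=11, slack=0)
Line 14: ['tree'] (min_width=4, slack=7)
Total lines: 14

Answer: 14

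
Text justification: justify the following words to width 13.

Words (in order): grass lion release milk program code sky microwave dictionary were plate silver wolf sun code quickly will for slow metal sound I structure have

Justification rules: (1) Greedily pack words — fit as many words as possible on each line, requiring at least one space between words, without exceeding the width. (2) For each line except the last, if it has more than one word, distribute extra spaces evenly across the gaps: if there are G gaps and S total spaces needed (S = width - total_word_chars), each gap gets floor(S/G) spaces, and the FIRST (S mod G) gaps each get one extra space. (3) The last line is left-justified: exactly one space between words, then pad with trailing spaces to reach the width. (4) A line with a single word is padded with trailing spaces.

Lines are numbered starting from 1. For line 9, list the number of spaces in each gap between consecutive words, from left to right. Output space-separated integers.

Answer: 2

Derivation:
Line 1: ['grass', 'lion'] (min_width=10, slack=3)
Line 2: ['release', 'milk'] (min_width=12, slack=1)
Line 3: ['program', 'code'] (min_width=12, slack=1)
Line 4: ['sky', 'microwave'] (min_width=13, slack=0)
Line 5: ['dictionary'] (min_width=10, slack=3)
Line 6: ['were', 'plate'] (min_width=10, slack=3)
Line 7: ['silver', 'wolf'] (min_width=11, slack=2)
Line 8: ['sun', 'code'] (min_width=8, slack=5)
Line 9: ['quickly', 'will'] (min_width=12, slack=1)
Line 10: ['for', 'slow'] (min_width=8, slack=5)
Line 11: ['metal', 'sound', 'I'] (min_width=13, slack=0)
Line 12: ['structure'] (min_width=9, slack=4)
Line 13: ['have'] (min_width=4, slack=9)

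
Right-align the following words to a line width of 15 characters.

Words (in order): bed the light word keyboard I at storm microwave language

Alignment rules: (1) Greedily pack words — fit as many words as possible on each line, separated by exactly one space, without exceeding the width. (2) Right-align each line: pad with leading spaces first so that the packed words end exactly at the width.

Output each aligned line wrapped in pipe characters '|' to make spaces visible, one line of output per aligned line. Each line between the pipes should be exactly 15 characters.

Line 1: ['bed', 'the', 'light'] (min_width=13, slack=2)
Line 2: ['word', 'keyboard', 'I'] (min_width=15, slack=0)
Line 3: ['at', 'storm'] (min_width=8, slack=7)
Line 4: ['microwave'] (min_width=9, slack=6)
Line 5: ['language'] (min_width=8, slack=7)

Answer: |  bed the light|
|word keyboard I|
|       at storm|
|      microwave|
|       language|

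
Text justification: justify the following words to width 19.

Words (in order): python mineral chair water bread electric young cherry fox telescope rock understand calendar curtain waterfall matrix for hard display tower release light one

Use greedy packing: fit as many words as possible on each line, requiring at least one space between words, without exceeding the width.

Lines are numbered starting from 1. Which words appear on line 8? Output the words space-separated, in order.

Answer: matrix for hard

Derivation:
Line 1: ['python', 'mineral'] (min_width=14, slack=5)
Line 2: ['chair', 'water', 'bread'] (min_width=17, slack=2)
Line 3: ['electric', 'young'] (min_width=14, slack=5)
Line 4: ['cherry', 'fox'] (min_width=10, slack=9)
Line 5: ['telescope', 'rock'] (min_width=14, slack=5)
Line 6: ['understand', 'calendar'] (min_width=19, slack=0)
Line 7: ['curtain', 'waterfall'] (min_width=17, slack=2)
Line 8: ['matrix', 'for', 'hard'] (min_width=15, slack=4)
Line 9: ['display', 'tower'] (min_width=13, slack=6)
Line 10: ['release', 'light', 'one'] (min_width=17, slack=2)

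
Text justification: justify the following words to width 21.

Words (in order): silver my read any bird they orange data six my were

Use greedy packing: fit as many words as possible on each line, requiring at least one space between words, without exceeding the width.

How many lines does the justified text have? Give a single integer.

Line 1: ['silver', 'my', 'read', 'any'] (min_width=18, slack=3)
Line 2: ['bird', 'they', 'orange', 'data'] (min_width=21, slack=0)
Line 3: ['six', 'my', 'were'] (min_width=11, slack=10)
Total lines: 3

Answer: 3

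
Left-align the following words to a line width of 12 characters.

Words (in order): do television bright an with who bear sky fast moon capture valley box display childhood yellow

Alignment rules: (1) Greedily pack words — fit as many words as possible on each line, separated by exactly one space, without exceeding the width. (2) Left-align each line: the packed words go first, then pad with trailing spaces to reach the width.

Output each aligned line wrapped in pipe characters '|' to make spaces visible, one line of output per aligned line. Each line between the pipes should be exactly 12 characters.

Answer: |do          |
|television  |
|bright an   |
|with who    |
|bear sky    |
|fast moon   |
|capture     |
|valley box  |
|display     |
|childhood   |
|yellow      |

Derivation:
Line 1: ['do'] (min_width=2, slack=10)
Line 2: ['television'] (min_width=10, slack=2)
Line 3: ['bright', 'an'] (min_width=9, slack=3)
Line 4: ['with', 'who'] (min_width=8, slack=4)
Line 5: ['bear', 'sky'] (min_width=8, slack=4)
Line 6: ['fast', 'moon'] (min_width=9, slack=3)
Line 7: ['capture'] (min_width=7, slack=5)
Line 8: ['valley', 'box'] (min_width=10, slack=2)
Line 9: ['display'] (min_width=7, slack=5)
Line 10: ['childhood'] (min_width=9, slack=3)
Line 11: ['yellow'] (min_width=6, slack=6)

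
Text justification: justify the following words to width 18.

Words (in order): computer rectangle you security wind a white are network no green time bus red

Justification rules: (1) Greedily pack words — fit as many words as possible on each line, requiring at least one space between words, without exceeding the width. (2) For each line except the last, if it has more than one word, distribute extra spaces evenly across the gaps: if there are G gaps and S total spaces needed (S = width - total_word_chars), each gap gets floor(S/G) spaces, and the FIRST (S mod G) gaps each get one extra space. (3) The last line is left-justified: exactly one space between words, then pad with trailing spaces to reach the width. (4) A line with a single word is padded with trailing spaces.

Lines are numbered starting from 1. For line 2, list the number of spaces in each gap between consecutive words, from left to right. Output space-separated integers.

Line 1: ['computer', 'rectangle'] (min_width=18, slack=0)
Line 2: ['you', 'security', 'wind'] (min_width=17, slack=1)
Line 3: ['a', 'white', 'are'] (min_width=11, slack=7)
Line 4: ['network', 'no', 'green'] (min_width=16, slack=2)
Line 5: ['time', 'bus', 'red'] (min_width=12, slack=6)

Answer: 2 1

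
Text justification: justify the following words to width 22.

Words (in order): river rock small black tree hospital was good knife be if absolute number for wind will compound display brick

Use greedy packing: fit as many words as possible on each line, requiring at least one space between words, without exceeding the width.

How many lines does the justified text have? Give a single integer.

Line 1: ['river', 'rock', 'small', 'black'] (min_width=22, slack=0)
Line 2: ['tree', 'hospital', 'was', 'good'] (min_width=22, slack=0)
Line 3: ['knife', 'be', 'if', 'absolute'] (min_width=20, slack=2)
Line 4: ['number', 'for', 'wind', 'will'] (min_width=20, slack=2)
Line 5: ['compound', 'display', 'brick'] (min_width=22, slack=0)
Total lines: 5

Answer: 5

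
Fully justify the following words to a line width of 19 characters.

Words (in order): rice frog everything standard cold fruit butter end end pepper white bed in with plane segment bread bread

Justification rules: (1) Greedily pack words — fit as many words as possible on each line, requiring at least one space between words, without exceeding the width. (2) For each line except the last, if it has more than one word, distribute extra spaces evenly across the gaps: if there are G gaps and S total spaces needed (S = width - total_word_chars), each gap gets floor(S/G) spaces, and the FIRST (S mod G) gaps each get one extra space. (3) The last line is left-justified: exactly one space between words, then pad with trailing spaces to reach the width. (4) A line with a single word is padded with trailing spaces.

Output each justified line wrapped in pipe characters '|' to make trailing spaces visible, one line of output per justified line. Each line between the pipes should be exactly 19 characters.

Line 1: ['rice', 'frog'] (min_width=9, slack=10)
Line 2: ['everything', 'standard'] (min_width=19, slack=0)
Line 3: ['cold', 'fruit', 'butter'] (min_width=17, slack=2)
Line 4: ['end', 'end', 'pepper'] (min_width=14, slack=5)
Line 5: ['white', 'bed', 'in', 'with'] (min_width=17, slack=2)
Line 6: ['plane', 'segment', 'bread'] (min_width=19, slack=0)
Line 7: ['bread'] (min_width=5, slack=14)

Answer: |rice           frog|
|everything standard|
|cold  fruit  butter|
|end    end   pepper|
|white  bed  in with|
|plane segment bread|
|bread              |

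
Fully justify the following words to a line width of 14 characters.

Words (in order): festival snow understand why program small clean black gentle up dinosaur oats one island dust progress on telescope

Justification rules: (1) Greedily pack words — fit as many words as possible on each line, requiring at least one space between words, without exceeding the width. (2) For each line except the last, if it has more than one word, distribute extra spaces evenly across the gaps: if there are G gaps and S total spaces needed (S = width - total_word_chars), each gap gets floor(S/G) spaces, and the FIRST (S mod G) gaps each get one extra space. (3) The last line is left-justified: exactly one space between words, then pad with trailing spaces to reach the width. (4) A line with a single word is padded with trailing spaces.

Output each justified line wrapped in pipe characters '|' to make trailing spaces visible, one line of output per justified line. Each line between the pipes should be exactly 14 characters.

Line 1: ['festival', 'snow'] (min_width=13, slack=1)
Line 2: ['understand', 'why'] (min_width=14, slack=0)
Line 3: ['program', 'small'] (min_width=13, slack=1)
Line 4: ['clean', 'black'] (min_width=11, slack=3)
Line 5: ['gentle', 'up'] (min_width=9, slack=5)
Line 6: ['dinosaur', 'oats'] (min_width=13, slack=1)
Line 7: ['one', 'island'] (min_width=10, slack=4)
Line 8: ['dust', 'progress'] (min_width=13, slack=1)
Line 9: ['on', 'telescope'] (min_width=12, slack=2)

Answer: |festival  snow|
|understand why|
|program  small|
|clean    black|
|gentle      up|
|dinosaur  oats|
|one     island|
|dust  progress|
|on telescope  |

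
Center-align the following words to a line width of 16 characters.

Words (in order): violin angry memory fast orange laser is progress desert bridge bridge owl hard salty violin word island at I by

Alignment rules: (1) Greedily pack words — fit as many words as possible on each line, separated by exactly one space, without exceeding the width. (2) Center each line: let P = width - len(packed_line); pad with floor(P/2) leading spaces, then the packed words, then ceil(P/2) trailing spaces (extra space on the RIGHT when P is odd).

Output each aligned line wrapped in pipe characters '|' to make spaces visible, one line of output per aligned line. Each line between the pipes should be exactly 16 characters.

Answer: |  violin angry  |
|  memory fast   |
|orange laser is |
|progress desert |
| bridge bridge  |
| owl hard salty |
|  violin word   |
| island at I by |

Derivation:
Line 1: ['violin', 'angry'] (min_width=12, slack=4)
Line 2: ['memory', 'fast'] (min_width=11, slack=5)
Line 3: ['orange', 'laser', 'is'] (min_width=15, slack=1)
Line 4: ['progress', 'desert'] (min_width=15, slack=1)
Line 5: ['bridge', 'bridge'] (min_width=13, slack=3)
Line 6: ['owl', 'hard', 'salty'] (min_width=14, slack=2)
Line 7: ['violin', 'word'] (min_width=11, slack=5)
Line 8: ['island', 'at', 'I', 'by'] (min_width=14, slack=2)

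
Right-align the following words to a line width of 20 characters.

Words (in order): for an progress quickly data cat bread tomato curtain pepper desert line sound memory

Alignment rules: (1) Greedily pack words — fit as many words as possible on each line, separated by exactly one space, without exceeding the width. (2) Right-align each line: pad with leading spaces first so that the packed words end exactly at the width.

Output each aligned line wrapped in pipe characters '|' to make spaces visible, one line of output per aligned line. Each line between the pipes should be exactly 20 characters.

Answer: |     for an progress|
|    quickly data cat|
|bread tomato curtain|
|  pepper desert line|
|        sound memory|

Derivation:
Line 1: ['for', 'an', 'progress'] (min_width=15, slack=5)
Line 2: ['quickly', 'data', 'cat'] (min_width=16, slack=4)
Line 3: ['bread', 'tomato', 'curtain'] (min_width=20, slack=0)
Line 4: ['pepper', 'desert', 'line'] (min_width=18, slack=2)
Line 5: ['sound', 'memory'] (min_width=12, slack=8)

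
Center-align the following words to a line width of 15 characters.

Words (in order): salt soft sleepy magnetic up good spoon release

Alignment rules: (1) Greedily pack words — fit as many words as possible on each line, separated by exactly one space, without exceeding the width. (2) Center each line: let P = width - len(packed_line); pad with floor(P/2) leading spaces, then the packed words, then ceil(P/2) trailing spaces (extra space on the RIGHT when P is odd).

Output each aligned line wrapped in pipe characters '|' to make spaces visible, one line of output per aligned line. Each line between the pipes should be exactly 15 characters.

Line 1: ['salt', 'soft'] (min_width=9, slack=6)
Line 2: ['sleepy', 'magnetic'] (min_width=15, slack=0)
Line 3: ['up', 'good', 'spoon'] (min_width=13, slack=2)
Line 4: ['release'] (min_width=7, slack=8)

Answer: |   salt soft   |
|sleepy magnetic|
| up good spoon |
|    release    |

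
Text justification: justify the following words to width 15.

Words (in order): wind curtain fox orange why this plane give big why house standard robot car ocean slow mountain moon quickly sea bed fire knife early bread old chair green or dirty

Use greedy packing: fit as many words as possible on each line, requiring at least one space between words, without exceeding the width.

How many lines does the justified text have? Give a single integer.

Answer: 12

Derivation:
Line 1: ['wind', 'curtain'] (min_width=12, slack=3)
Line 2: ['fox', 'orange', 'why'] (min_width=14, slack=1)
Line 3: ['this', 'plane', 'give'] (min_width=15, slack=0)
Line 4: ['big', 'why', 'house'] (min_width=13, slack=2)
Line 5: ['standard', 'robot'] (min_width=14, slack=1)
Line 6: ['car', 'ocean', 'slow'] (min_width=14, slack=1)
Line 7: ['mountain', 'moon'] (min_width=13, slack=2)
Line 8: ['quickly', 'sea', 'bed'] (min_width=15, slack=0)
Line 9: ['fire', 'knife'] (min_width=10, slack=5)
Line 10: ['early', 'bread', 'old'] (min_width=15, slack=0)
Line 11: ['chair', 'green', 'or'] (min_width=14, slack=1)
Line 12: ['dirty'] (min_width=5, slack=10)
Total lines: 12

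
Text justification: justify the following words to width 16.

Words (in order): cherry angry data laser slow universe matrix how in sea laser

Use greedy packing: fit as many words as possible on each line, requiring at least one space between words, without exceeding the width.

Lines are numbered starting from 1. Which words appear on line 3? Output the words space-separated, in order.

Line 1: ['cherry', 'angry'] (min_width=12, slack=4)
Line 2: ['data', 'laser', 'slow'] (min_width=15, slack=1)
Line 3: ['universe', 'matrix'] (min_width=15, slack=1)
Line 4: ['how', 'in', 'sea', 'laser'] (min_width=16, slack=0)

Answer: universe matrix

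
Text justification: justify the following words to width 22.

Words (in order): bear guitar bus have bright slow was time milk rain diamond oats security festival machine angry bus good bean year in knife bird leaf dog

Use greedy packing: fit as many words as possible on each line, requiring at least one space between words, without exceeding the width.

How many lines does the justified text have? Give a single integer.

Line 1: ['bear', 'guitar', 'bus', 'have'] (min_width=20, slack=2)
Line 2: ['bright', 'slow', 'was', 'time'] (min_width=20, slack=2)
Line 3: ['milk', 'rain', 'diamond', 'oats'] (min_width=22, slack=0)
Line 4: ['security', 'festival'] (min_width=17, slack=5)
Line 5: ['machine', 'angry', 'bus', 'good'] (min_width=22, slack=0)
Line 6: ['bean', 'year', 'in', 'knife'] (min_width=18, slack=4)
Line 7: ['bird', 'leaf', 'dog'] (min_width=13, slack=9)
Total lines: 7

Answer: 7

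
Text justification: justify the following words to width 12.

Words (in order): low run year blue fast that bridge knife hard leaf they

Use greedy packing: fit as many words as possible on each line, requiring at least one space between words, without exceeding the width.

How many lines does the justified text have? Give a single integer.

Line 1: ['low', 'run', 'year'] (min_width=12, slack=0)
Line 2: ['blue', 'fast'] (min_width=9, slack=3)
Line 3: ['that', 'bridge'] (min_width=11, slack=1)
Line 4: ['knife', 'hard'] (min_width=10, slack=2)
Line 5: ['leaf', 'they'] (min_width=9, slack=3)
Total lines: 5

Answer: 5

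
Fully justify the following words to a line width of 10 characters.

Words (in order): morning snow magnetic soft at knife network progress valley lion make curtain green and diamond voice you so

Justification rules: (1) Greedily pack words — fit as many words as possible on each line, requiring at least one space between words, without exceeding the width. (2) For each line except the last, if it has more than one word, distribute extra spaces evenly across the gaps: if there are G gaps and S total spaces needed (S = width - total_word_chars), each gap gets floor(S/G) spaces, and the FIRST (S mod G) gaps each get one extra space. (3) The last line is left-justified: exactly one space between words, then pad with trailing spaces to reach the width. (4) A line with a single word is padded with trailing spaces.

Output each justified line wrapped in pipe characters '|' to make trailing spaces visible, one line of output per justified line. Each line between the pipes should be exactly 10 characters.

Line 1: ['morning'] (min_width=7, slack=3)
Line 2: ['snow'] (min_width=4, slack=6)
Line 3: ['magnetic'] (min_width=8, slack=2)
Line 4: ['soft', 'at'] (min_width=7, slack=3)
Line 5: ['knife'] (min_width=5, slack=5)
Line 6: ['network'] (min_width=7, slack=3)
Line 7: ['progress'] (min_width=8, slack=2)
Line 8: ['valley'] (min_width=6, slack=4)
Line 9: ['lion', 'make'] (min_width=9, slack=1)
Line 10: ['curtain'] (min_width=7, slack=3)
Line 11: ['green', 'and'] (min_width=9, slack=1)
Line 12: ['diamond'] (min_width=7, slack=3)
Line 13: ['voice', 'you'] (min_width=9, slack=1)
Line 14: ['so'] (min_width=2, slack=8)

Answer: |morning   |
|snow      |
|magnetic  |
|soft    at|
|knife     |
|network   |
|progress  |
|valley    |
|lion  make|
|curtain   |
|green  and|
|diamond   |
|voice  you|
|so        |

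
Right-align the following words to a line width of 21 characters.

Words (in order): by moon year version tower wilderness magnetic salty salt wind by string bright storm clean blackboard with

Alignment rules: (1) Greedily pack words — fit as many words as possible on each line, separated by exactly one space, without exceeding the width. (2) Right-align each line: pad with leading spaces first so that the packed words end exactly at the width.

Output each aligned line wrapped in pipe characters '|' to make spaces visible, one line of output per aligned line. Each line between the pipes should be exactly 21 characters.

Answer: | by moon year version|
|     tower wilderness|
|  magnetic salty salt|
|wind by string bright|
|          storm clean|
|      blackboard with|

Derivation:
Line 1: ['by', 'moon', 'year', 'version'] (min_width=20, slack=1)
Line 2: ['tower', 'wilderness'] (min_width=16, slack=5)
Line 3: ['magnetic', 'salty', 'salt'] (min_width=19, slack=2)
Line 4: ['wind', 'by', 'string', 'bright'] (min_width=21, slack=0)
Line 5: ['storm', 'clean'] (min_width=11, slack=10)
Line 6: ['blackboard', 'with'] (min_width=15, slack=6)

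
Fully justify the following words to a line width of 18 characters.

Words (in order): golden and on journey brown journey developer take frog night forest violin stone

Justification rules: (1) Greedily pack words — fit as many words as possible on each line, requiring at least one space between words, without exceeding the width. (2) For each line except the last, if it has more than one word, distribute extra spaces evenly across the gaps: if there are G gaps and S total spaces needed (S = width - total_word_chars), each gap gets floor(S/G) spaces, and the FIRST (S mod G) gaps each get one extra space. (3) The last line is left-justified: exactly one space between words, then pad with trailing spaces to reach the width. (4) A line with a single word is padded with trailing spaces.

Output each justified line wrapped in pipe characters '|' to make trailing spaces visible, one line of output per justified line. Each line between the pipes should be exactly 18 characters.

Line 1: ['golden', 'and', 'on'] (min_width=13, slack=5)
Line 2: ['journey', 'brown'] (min_width=13, slack=5)
Line 3: ['journey', 'developer'] (min_width=17, slack=1)
Line 4: ['take', 'frog', 'night'] (min_width=15, slack=3)
Line 5: ['forest', 'violin'] (min_width=13, slack=5)
Line 6: ['stone'] (min_width=5, slack=13)

Answer: |golden    and   on|
|journey      brown|
|journey  developer|
|take   frog  night|
|forest      violin|
|stone             |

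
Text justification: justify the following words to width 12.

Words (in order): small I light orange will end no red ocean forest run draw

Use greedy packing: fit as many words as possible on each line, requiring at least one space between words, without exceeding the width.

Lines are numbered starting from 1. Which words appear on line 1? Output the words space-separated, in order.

Line 1: ['small', 'I'] (min_width=7, slack=5)
Line 2: ['light', 'orange'] (min_width=12, slack=0)
Line 3: ['will', 'end', 'no'] (min_width=11, slack=1)
Line 4: ['red', 'ocean'] (min_width=9, slack=3)
Line 5: ['forest', 'run'] (min_width=10, slack=2)
Line 6: ['draw'] (min_width=4, slack=8)

Answer: small I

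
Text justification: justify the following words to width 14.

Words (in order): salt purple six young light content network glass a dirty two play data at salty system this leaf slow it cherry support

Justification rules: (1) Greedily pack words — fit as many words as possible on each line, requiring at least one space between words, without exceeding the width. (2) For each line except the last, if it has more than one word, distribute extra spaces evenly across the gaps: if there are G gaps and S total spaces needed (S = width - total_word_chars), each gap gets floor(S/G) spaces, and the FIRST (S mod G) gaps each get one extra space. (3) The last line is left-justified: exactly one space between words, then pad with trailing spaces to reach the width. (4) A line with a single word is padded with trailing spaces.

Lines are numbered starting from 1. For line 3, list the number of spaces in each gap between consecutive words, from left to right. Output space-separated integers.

Line 1: ['salt', 'purple'] (min_width=11, slack=3)
Line 2: ['six', 'young'] (min_width=9, slack=5)
Line 3: ['light', 'content'] (min_width=13, slack=1)
Line 4: ['network', 'glass'] (min_width=13, slack=1)
Line 5: ['a', 'dirty', 'two'] (min_width=11, slack=3)
Line 6: ['play', 'data', 'at'] (min_width=12, slack=2)
Line 7: ['salty', 'system'] (min_width=12, slack=2)
Line 8: ['this', 'leaf', 'slow'] (min_width=14, slack=0)
Line 9: ['it', 'cherry'] (min_width=9, slack=5)
Line 10: ['support'] (min_width=7, slack=7)

Answer: 2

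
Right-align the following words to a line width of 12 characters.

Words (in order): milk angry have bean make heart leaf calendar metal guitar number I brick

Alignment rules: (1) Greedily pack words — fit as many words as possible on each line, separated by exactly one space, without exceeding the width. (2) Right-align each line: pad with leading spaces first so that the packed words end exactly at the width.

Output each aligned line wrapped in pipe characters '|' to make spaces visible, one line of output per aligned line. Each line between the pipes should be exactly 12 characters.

Line 1: ['milk', 'angry'] (min_width=10, slack=2)
Line 2: ['have', 'bean'] (min_width=9, slack=3)
Line 3: ['make', 'heart'] (min_width=10, slack=2)
Line 4: ['leaf'] (min_width=4, slack=8)
Line 5: ['calendar'] (min_width=8, slack=4)
Line 6: ['metal', 'guitar'] (min_width=12, slack=0)
Line 7: ['number', 'I'] (min_width=8, slack=4)
Line 8: ['brick'] (min_width=5, slack=7)

Answer: |  milk angry|
|   have bean|
|  make heart|
|        leaf|
|    calendar|
|metal guitar|
|    number I|
|       brick|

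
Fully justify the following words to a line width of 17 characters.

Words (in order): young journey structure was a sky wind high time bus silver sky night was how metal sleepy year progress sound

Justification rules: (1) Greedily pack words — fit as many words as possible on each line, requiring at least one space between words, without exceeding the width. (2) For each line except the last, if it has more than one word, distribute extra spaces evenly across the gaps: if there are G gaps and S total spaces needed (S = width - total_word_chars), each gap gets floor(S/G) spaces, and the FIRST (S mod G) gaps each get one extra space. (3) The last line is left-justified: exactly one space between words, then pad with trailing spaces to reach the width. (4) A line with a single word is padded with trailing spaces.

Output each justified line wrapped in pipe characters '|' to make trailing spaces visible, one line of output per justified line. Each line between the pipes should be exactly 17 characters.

Answer: |young     journey|
|structure  was  a|
|sky   wind   high|
|time  bus  silver|
|sky night was how|
|metal sleepy year|
|progress sound   |

Derivation:
Line 1: ['young', 'journey'] (min_width=13, slack=4)
Line 2: ['structure', 'was', 'a'] (min_width=15, slack=2)
Line 3: ['sky', 'wind', 'high'] (min_width=13, slack=4)
Line 4: ['time', 'bus', 'silver'] (min_width=15, slack=2)
Line 5: ['sky', 'night', 'was', 'how'] (min_width=17, slack=0)
Line 6: ['metal', 'sleepy', 'year'] (min_width=17, slack=0)
Line 7: ['progress', 'sound'] (min_width=14, slack=3)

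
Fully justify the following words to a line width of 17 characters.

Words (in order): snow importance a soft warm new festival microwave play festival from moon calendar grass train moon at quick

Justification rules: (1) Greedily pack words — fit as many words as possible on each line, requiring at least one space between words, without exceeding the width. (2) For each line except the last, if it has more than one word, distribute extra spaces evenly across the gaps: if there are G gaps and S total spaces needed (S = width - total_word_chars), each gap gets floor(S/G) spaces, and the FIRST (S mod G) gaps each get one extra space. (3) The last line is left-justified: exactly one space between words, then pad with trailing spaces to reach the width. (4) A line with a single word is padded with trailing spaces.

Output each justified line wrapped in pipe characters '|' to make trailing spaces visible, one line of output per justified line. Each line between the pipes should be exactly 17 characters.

Line 1: ['snow', 'importance', 'a'] (min_width=17, slack=0)
Line 2: ['soft', 'warm', 'new'] (min_width=13, slack=4)
Line 3: ['festival'] (min_width=8, slack=9)
Line 4: ['microwave', 'play'] (min_width=14, slack=3)
Line 5: ['festival', 'from'] (min_width=13, slack=4)
Line 6: ['moon', 'calendar'] (min_width=13, slack=4)
Line 7: ['grass', 'train', 'moon'] (min_width=16, slack=1)
Line 8: ['at', 'quick'] (min_width=8, slack=9)

Answer: |snow importance a|
|soft   warm   new|
|festival         |
|microwave    play|
|festival     from|
|moon     calendar|
|grass  train moon|
|at quick         |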